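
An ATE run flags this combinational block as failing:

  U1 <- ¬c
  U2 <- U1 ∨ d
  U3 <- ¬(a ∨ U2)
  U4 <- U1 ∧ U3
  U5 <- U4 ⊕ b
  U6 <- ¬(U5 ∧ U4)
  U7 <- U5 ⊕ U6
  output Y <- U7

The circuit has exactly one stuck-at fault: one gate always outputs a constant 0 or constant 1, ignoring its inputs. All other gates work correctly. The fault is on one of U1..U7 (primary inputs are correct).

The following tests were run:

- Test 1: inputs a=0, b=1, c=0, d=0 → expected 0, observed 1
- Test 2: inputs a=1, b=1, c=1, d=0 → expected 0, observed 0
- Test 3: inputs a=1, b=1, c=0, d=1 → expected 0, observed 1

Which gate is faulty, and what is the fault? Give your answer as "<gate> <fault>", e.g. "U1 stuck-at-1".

U3 stuck-at-1

Fault-free values for test 1 (a=0, b=1, c=0, d=0): U1=1, U2=1, U3=0, U4=0, U5=1, U6=1, U7=0, giving Y=0. Observed 1.
Test 1: faults giving observed 1 are {U2 stuck-at-0, U3 stuck-at-1, U4 stuck-at-1, U5 stuck-at-0, U6 stuck-at-0, U7 stuck-at-1}.
Test 2 (a=1, b=1, c=1, d=0): fault-free U1=0, U2=0, U3=0, U4=0, U5=1, U6=1, U7=0 → 0; observed 0. Eliminates U4 stuck-at-1, U5 stuck-at-0, U6 stuck-at-0, U7 stuck-at-1.
Test 3 (a=1, b=1, c=0, d=1): fault-free U1=1, U2=1, U3=0, U4=0, U5=1, U6=1, U7=0 → 0; observed 1. Eliminates U2 stuck-at-0.
Only U3 stuck-at-1 is consistent with every test.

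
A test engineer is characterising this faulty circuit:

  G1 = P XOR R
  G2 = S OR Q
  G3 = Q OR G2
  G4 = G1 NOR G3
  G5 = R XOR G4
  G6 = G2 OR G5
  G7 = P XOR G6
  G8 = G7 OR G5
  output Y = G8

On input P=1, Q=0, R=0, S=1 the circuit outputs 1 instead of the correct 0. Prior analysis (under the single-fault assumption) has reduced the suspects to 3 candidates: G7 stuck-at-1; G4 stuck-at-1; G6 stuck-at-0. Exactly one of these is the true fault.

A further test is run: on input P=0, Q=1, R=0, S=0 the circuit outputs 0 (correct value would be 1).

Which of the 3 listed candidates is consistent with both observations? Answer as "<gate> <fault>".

Evaluate each candidate on input P=0, Q=1, R=0, S=0:
  G7 stuck-at-1: G1=0, G2=1, G3=1, G4=0, G5=0, G6=1, G7=1 [stuck-at-1], G8=1 → 1 — eliminated
  G4 stuck-at-1: G1=0, G2=1, G3=1, G4=1 [stuck-at-1], G5=1, G6=1, G7=1, G8=1 → 1 — eliminated
  G6 stuck-at-0: G1=0, G2=1, G3=1, G4=0, G5=0, G6=0 [stuck-at-0], G7=0, G8=0 → 0 — matches
Only G6 stuck-at-0 reproduces the observed 0.

G6 stuck-at-0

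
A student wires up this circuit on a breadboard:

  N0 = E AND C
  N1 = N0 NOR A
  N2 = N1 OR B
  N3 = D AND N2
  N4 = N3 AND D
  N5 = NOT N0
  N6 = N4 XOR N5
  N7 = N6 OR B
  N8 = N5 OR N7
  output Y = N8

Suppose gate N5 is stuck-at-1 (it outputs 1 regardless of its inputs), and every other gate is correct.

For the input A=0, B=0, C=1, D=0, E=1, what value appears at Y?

1

Propagate with N5 forced: N0=1, N1=0, N2=0, N3=0, N4=0, N5=1 [stuck-at-1], N6=1, N7=1, N8=1.
So Y = 1. (Without the fault it would be 0.)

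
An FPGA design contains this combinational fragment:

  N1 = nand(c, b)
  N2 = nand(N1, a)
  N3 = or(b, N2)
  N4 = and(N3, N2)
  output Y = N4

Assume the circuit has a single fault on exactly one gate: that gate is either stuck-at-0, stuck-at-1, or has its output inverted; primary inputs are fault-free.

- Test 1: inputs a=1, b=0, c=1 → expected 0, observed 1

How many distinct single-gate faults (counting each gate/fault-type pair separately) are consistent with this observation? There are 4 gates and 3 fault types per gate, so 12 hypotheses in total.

6

Fault-free: N1=1, N2=0, N3=0, N4=0 → 0. Observed 1.
  N1 stuck-at-0: output 1 ✓
  N1 stuck-at-1: output 0 ✗
  N1 inverted output: output 1 ✓
  N2 stuck-at-0: output 0 ✗
  N2 stuck-at-1: output 1 ✓
  N2 inverted output: output 1 ✓
  N3 stuck-at-0: output 0 ✗
  N3 stuck-at-1: output 0 ✗
  N3 inverted output: output 0 ✗
  N4 stuck-at-0: output 0 ✗
  N4 stuck-at-1: output 1 ✓
  N4 inverted output: output 1 ✓
Consistent faults: {N1 stuck-at-0, N1 inverted output, N2 stuck-at-1, N2 inverted output, N4 stuck-at-1, N4 inverted output} — 6 in all.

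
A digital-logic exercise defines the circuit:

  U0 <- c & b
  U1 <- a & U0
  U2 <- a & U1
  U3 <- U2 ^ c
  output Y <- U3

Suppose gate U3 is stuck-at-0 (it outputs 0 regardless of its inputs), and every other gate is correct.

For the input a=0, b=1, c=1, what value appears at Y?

Propagate with U3 forced: U0=1, U1=0, U2=0, U3=0 [stuck-at-0].
So Y = 0. (Without the fault it would be 1.)

0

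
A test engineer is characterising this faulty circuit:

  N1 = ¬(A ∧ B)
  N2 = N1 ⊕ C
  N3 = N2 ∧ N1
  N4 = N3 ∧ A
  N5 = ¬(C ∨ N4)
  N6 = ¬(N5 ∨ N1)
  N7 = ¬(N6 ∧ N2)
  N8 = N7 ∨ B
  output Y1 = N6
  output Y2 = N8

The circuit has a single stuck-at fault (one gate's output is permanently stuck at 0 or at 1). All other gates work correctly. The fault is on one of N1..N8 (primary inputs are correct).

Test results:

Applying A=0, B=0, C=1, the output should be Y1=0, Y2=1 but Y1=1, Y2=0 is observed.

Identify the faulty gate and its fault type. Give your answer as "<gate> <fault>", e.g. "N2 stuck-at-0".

Fault-free values for test 1 (A=0, B=0, C=1): N1=1, N2=0, N3=0, N4=0, N5=0, N6=0, N7=1, N8=1, giving Y1=0, Y2=1. Observed Y1=1, Y2=0.
Test 1: faults giving observed Y1=1, Y2=0 are {N1 stuck-at-0}.
Only N1 stuck-at-0 is consistent with every test.

N1 stuck-at-0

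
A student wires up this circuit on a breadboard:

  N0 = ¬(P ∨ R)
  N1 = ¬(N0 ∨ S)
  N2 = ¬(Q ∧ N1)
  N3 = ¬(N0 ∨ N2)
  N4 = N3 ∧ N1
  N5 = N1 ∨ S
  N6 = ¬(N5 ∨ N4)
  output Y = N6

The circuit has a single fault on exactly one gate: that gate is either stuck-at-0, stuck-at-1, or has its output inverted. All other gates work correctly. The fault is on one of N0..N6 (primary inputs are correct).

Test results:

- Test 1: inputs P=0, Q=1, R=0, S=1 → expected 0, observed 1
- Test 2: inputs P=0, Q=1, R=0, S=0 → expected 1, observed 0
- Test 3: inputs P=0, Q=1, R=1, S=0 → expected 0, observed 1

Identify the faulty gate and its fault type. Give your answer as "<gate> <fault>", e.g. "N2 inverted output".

N6 inverted output

Fault-free values for test 1 (P=0, Q=1, R=0, S=1): N0=1, N1=0, N2=1, N3=0, N4=0, N5=1, N6=0, giving Y=0. Observed 1.
Test 1: faults giving observed 1 are {N5 stuck-at-0, N5 inverted output, N6 stuck-at-1, N6 inverted output}.
Test 2 (P=0, Q=1, R=0, S=0): fault-free N0=1, N1=0, N2=1, N3=0, N4=0, N5=0, N6=1 → 1; observed 0. Eliminates N5 stuck-at-0, N6 stuck-at-1.
Test 3 (P=0, Q=1, R=1, S=0): fault-free N0=0, N1=1, N2=0, N3=1, N4=1, N5=1, N6=0 → 0; observed 1. Eliminates N5 inverted output.
Only N6 inverted output is consistent with every test.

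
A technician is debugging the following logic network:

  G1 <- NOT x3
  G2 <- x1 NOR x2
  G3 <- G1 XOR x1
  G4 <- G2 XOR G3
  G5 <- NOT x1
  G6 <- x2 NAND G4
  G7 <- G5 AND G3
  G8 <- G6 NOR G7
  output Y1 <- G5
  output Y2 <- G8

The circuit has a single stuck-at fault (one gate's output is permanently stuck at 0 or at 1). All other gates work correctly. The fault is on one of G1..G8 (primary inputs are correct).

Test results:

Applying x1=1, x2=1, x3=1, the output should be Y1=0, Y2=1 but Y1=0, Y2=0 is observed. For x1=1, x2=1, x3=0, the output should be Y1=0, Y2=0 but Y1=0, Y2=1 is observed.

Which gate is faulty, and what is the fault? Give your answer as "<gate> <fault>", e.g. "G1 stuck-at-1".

Fault-free values for test 1 (x1=1, x2=1, x3=1): G1=0, G2=0, G3=1, G4=1, G5=0, G6=0, G7=0, G8=1, giving Y1=0, Y2=1. Observed Y1=0, Y2=0.
Test 1: faults giving observed Y1=0, Y2=0 are {G1 stuck-at-1, G2 stuck-at-1, G3 stuck-at-0, G4 stuck-at-0, G6 stuck-at-1, G7 stuck-at-1, G8 stuck-at-0}.
Test 2 (x1=1, x2=1, x3=0): fault-free G1=1, G2=0, G3=0, G4=0, G5=0, G6=1, G7=0, G8=0 → Y1=0, Y2=0; observed Y1=0, Y2=1. Eliminates G1 stuck-at-1, G3 stuck-at-0, G4 stuck-at-0, G6 stuck-at-1, G7 stuck-at-1, G8 stuck-at-0.
Only G2 stuck-at-1 is consistent with every test.

G2 stuck-at-1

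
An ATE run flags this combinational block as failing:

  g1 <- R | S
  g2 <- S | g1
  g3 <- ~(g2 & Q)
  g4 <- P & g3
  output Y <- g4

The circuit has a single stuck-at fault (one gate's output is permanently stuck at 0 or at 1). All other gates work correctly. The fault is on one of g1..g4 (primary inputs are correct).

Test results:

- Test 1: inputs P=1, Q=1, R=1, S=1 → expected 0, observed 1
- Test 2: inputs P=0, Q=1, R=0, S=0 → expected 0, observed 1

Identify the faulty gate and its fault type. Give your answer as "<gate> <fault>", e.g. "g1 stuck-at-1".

g4 stuck-at-1

Fault-free values for test 1 (P=1, Q=1, R=1, S=1): g1=1, g2=1, g3=0, g4=0, giving Y=0. Observed 1.
Test 1: faults giving observed 1 are {g2 stuck-at-0, g3 stuck-at-1, g4 stuck-at-1}.
Test 2 (P=0, Q=1, R=0, S=0): fault-free g1=0, g2=0, g3=1, g4=0 → 0; observed 1. Eliminates g2 stuck-at-0, g3 stuck-at-1.
Only g4 stuck-at-1 is consistent with every test.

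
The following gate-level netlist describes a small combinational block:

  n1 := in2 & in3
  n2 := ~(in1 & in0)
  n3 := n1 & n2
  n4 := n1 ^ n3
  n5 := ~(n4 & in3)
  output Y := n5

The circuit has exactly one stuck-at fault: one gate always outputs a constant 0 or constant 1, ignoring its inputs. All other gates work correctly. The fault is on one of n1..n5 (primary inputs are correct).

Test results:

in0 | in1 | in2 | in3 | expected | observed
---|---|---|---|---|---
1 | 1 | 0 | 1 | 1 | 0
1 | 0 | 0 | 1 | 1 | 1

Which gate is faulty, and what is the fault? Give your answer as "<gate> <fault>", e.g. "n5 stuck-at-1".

n1 stuck-at-1

Fault-free values for test 1 (in0=1, in1=1, in2=0, in3=1): n1=0, n2=0, n3=0, n4=0, n5=1, giving Y=1. Observed 0.
Test 1: faults giving observed 0 are {n1 stuck-at-1, n3 stuck-at-1, n4 stuck-at-1, n5 stuck-at-0}.
Test 2 (in0=1, in1=0, in2=0, in3=1): fault-free n1=0, n2=1, n3=0, n4=0, n5=1 → 1; observed 1. Eliminates n3 stuck-at-1, n4 stuck-at-1, n5 stuck-at-0.
Only n1 stuck-at-1 is consistent with every test.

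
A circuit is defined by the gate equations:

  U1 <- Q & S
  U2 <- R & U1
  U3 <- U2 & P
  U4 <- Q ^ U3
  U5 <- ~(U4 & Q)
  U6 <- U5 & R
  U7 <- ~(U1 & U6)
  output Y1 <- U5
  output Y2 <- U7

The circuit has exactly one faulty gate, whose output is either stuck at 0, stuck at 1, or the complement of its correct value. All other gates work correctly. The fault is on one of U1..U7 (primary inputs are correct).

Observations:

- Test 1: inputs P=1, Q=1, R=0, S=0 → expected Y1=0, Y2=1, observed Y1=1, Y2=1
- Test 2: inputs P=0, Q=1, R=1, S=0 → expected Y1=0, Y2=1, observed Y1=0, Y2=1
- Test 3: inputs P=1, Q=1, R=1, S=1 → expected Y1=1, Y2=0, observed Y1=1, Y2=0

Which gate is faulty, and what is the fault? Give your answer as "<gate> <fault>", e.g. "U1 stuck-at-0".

Fault-free values for test 1 (P=1, Q=1, R=0, S=0): U1=0, U2=0, U3=0, U4=1, U5=0, U6=0, U7=1, giving Y1=0, Y2=1. Observed Y1=1, Y2=1.
Test 1: faults giving observed Y1=1, Y2=1 are {U2 stuck-at-1, U2 inverted output, U3 stuck-at-1, U3 inverted output, U4 stuck-at-0, U4 inverted output, U5 stuck-at-1, U5 inverted output}.
Test 2 (P=0, Q=1, R=1, S=0): fault-free U1=0, U2=0, U3=0, U4=1, U5=0, U6=0, U7=1 → Y1=0, Y2=1; observed Y1=0, Y2=1. Eliminates U3 stuck-at-1, U3 inverted output, U4 stuck-at-0, U4 inverted output, U5 stuck-at-1, U5 inverted output.
Test 3 (P=1, Q=1, R=1, S=1): fault-free U1=1, U2=1, U3=1, U4=0, U5=1, U6=1, U7=0 → Y1=1, Y2=0; observed Y1=1, Y2=0. Eliminates U2 inverted output.
Only U2 stuck-at-1 is consistent with every test.

U2 stuck-at-1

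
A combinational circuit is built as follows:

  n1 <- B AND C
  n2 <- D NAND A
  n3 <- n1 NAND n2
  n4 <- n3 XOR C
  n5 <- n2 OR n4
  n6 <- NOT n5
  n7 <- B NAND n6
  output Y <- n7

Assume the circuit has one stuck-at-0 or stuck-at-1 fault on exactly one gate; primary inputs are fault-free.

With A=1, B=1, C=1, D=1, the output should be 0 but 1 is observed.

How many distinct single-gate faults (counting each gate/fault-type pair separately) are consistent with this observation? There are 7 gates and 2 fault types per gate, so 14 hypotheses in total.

6

Fault-free: n1=1, n2=0, n3=1, n4=0, n5=0, n6=1, n7=0 → 0. Observed 1.
  n1 stuck-at-0: output 0 ✗
  n1 stuck-at-1: output 0 ✗
  n2 stuck-at-0: output 0 ✗
  n2 stuck-at-1: output 1 ✓
  n3 stuck-at-0: output 1 ✓
  n3 stuck-at-1: output 0 ✗
  n4 stuck-at-0: output 0 ✗
  n4 stuck-at-1: output 1 ✓
  n5 stuck-at-0: output 0 ✗
  n5 stuck-at-1: output 1 ✓
  n6 stuck-at-0: output 1 ✓
  n6 stuck-at-1: output 0 ✗
  n7 stuck-at-0: output 0 ✗
  n7 stuck-at-1: output 1 ✓
Consistent faults: {n2 stuck-at-1, n3 stuck-at-0, n4 stuck-at-1, n5 stuck-at-1, n6 stuck-at-0, n7 stuck-at-1} — 6 in all.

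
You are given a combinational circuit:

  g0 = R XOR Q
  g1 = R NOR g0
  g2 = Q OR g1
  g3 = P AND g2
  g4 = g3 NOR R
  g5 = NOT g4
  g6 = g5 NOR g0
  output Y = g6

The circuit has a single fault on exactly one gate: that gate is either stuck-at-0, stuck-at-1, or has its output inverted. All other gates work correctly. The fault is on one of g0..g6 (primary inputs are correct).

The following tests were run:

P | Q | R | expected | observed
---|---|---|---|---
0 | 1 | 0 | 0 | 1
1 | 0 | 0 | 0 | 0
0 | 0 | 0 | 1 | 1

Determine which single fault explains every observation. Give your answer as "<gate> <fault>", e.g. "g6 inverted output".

g0 stuck-at-0

Fault-free values for test 1 (P=0, Q=1, R=0): g0=1, g1=0, g2=1, g3=0, g4=1, g5=0, g6=0, giving Y=0. Observed 1.
Test 1: faults giving observed 1 are {g0 stuck-at-0, g0 inverted output, g6 stuck-at-1, g6 inverted output}.
Test 2 (P=1, Q=0, R=0): fault-free g0=0, g1=1, g2=1, g3=1, g4=0, g5=1, g6=0 → 0; observed 0. Eliminates g6 stuck-at-1, g6 inverted output.
Test 3 (P=0, Q=0, R=0): fault-free g0=0, g1=1, g2=1, g3=0, g4=1, g5=0, g6=1 → 1; observed 1. Eliminates g0 inverted output.
Only g0 stuck-at-0 is consistent with every test.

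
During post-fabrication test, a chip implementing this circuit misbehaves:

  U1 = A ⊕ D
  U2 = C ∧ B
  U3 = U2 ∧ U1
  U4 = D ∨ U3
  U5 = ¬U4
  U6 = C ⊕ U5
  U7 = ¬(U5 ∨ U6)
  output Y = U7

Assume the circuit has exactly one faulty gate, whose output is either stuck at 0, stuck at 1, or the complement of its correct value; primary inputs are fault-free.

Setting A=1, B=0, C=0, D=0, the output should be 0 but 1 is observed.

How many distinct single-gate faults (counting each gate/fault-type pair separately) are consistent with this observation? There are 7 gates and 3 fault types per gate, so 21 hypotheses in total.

Fault-free: U1=1, U2=0, U3=0, U4=0, U5=1, U6=1, U7=0 → 0. Observed 1.
  U1: none of the 3 fault types match ✗
  U2: stuck-at-1, inverted output ✓; others ✗
  U3: stuck-at-1, inverted output ✓; others ✗
  U4: stuck-at-1, inverted output ✓; others ✗
  U5: stuck-at-0, inverted output ✓; others ✗
  U6: none of the 3 fault types match ✗
  U7: stuck-at-1, inverted output ✓; others ✗
Consistent faults: {U2 stuck-at-1, U2 inverted output, U3 stuck-at-1, U3 inverted output, U4 stuck-at-1, U4 inverted output, U5 stuck-at-0, U5 inverted output, U7 stuck-at-1, U7 inverted output} — 10 in all.

10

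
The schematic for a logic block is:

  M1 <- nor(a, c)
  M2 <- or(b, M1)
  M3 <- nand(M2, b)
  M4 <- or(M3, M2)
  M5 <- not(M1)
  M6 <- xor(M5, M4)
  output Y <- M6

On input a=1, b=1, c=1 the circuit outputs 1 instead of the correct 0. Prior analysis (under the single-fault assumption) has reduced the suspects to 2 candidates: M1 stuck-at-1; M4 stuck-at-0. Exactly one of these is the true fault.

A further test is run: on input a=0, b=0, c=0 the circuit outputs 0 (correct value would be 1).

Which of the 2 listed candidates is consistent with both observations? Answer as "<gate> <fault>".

M4 stuck-at-0

Evaluate each candidate on input a=0, b=0, c=0:
  M1 stuck-at-1: M1=1 [stuck-at-1], M2=1, M3=1, M4=1, M5=0, M6=1 → 1 — eliminated
  M4 stuck-at-0: M1=1, M2=1, M3=1, M4=0 [stuck-at-0], M5=0, M6=0 → 0 — matches
Only M4 stuck-at-0 reproduces the observed 0.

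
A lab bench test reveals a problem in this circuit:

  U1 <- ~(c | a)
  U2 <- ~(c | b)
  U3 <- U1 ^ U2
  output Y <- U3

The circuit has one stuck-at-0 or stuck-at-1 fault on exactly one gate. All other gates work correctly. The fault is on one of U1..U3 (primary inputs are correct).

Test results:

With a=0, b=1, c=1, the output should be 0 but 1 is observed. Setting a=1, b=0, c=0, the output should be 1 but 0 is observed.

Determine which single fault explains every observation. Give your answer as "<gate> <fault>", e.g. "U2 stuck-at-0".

U1 stuck-at-1

Fault-free values for test 1 (a=0, b=1, c=1): U1=0, U2=0, U3=0, giving Y=0. Observed 1.
Test 1: faults giving observed 1 are {U1 stuck-at-1, U2 stuck-at-1, U3 stuck-at-1}.
Test 2 (a=1, b=0, c=0): fault-free U1=0, U2=1, U3=1 → 1; observed 0. Eliminates U2 stuck-at-1, U3 stuck-at-1.
Only U1 stuck-at-1 is consistent with every test.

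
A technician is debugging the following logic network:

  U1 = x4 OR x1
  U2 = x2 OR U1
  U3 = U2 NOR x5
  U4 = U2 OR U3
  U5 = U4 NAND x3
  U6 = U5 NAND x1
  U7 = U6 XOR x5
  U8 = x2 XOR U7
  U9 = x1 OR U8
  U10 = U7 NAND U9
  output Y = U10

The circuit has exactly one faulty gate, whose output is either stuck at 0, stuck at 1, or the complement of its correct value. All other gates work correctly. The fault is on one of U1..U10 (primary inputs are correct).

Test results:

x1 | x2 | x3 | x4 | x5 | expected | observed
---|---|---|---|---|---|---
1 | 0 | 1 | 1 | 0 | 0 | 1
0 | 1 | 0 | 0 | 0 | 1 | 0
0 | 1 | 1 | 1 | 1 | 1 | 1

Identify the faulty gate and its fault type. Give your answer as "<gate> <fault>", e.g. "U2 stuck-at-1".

U9 inverted output

Fault-free values for test 1 (x1=1, x2=0, x3=1, x4=1, x5=0): U1=1, U2=1, U3=0, U4=1, U5=0, U6=1, U7=1, U8=1, U9=1, U10=0, giving Y=0. Observed 1.
Test 1: faults giving observed 1 are {U4 stuck-at-0, U4 inverted output, U5 stuck-at-1, U5 inverted output, U6 stuck-at-0, U6 inverted output, U7 stuck-at-0, U7 inverted output, U9 stuck-at-0, U9 inverted output, U10 stuck-at-1, U10 inverted output}.
Test 2 (x1=0, x2=1, x3=0, x4=0, x5=0): fault-free U1=0, U2=1, U3=0, U4=1, U5=1, U6=1, U7=1, U8=0, U9=0, U10=1 → 1; observed 0. Eliminates U4 stuck-at-0, U4 inverted output, U5 stuck-at-1, U5 inverted output, U6 stuck-at-0, U6 inverted output, U7 stuck-at-0, U7 inverted output, U9 stuck-at-0, U10 stuck-at-1.
Test 3 (x1=0, x2=1, x3=1, x4=1, x5=1): fault-free U1=1, U2=1, U3=0, U4=1, U5=0, U6=1, U7=0, U8=1, U9=1, U10=1 → 1; observed 1. Eliminates U10 inverted output.
Only U9 inverted output is consistent with every test.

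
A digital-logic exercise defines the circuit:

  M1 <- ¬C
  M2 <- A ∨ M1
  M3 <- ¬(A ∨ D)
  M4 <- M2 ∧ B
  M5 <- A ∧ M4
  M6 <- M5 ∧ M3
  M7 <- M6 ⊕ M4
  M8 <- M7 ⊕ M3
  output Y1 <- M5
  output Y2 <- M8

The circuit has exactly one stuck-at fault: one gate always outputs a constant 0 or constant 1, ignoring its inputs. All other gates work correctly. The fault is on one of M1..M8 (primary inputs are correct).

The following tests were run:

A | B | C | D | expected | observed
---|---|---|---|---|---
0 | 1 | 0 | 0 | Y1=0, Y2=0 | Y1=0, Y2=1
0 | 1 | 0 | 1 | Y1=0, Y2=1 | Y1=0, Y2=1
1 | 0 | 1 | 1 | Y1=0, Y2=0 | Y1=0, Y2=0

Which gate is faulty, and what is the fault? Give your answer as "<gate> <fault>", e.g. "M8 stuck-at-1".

M3 stuck-at-0

Fault-free values for test 1 (A=0, B=1, C=0, D=0): M1=1, M2=1, M3=1, M4=1, M5=0, M6=0, M7=1, M8=0, giving Y1=0, Y2=0. Observed Y1=0, Y2=1.
Test 1: faults giving observed Y1=0, Y2=1 are {M1 stuck-at-0, M2 stuck-at-0, M3 stuck-at-0, M4 stuck-at-0, M6 stuck-at-1, M7 stuck-at-0, M8 stuck-at-1}.
Test 2 (A=0, B=1, C=0, D=1): fault-free M1=1, M2=1, M3=0, M4=1, M5=0, M6=0, M7=1, M8=1 → Y1=0, Y2=1; observed Y1=0, Y2=1. Eliminates M1 stuck-at-0, M2 stuck-at-0, M4 stuck-at-0, M6 stuck-at-1, M7 stuck-at-0.
Test 3 (A=1, B=0, C=1, D=1): fault-free M1=0, M2=1, M3=0, M4=0, M5=0, M6=0, M7=0, M8=0 → Y1=0, Y2=0; observed Y1=0, Y2=0. Eliminates M8 stuck-at-1.
Only M3 stuck-at-0 is consistent with every test.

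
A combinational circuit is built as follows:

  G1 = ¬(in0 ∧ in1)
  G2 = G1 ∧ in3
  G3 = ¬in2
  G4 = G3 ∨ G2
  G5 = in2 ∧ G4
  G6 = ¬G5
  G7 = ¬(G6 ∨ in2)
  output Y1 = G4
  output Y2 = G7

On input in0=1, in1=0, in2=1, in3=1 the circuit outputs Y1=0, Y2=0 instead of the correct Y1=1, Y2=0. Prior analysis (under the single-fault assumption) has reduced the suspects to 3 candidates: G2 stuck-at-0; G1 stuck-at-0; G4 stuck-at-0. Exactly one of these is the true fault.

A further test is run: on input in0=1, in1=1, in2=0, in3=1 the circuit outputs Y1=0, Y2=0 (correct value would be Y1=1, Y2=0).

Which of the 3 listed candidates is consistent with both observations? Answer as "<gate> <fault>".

Evaluate each candidate on input in0=1, in1=1, in2=0, in3=1:
  G2 stuck-at-0: G1=0, G2=0 [stuck-at-0], G3=1, G4=1, G5=0, G6=1, G7=0 → Y1=1, Y2=0 — eliminated
  G1 stuck-at-0: G1=0 [stuck-at-0], G2=0, G3=1, G4=1, G5=0, G6=1, G7=0 → Y1=1, Y2=0 — eliminated
  G4 stuck-at-0: G1=0, G2=0, G3=1, G4=0 [stuck-at-0], G5=0, G6=1, G7=0 → Y1=0, Y2=0 — matches
Only G4 stuck-at-0 reproduces the observed Y1=0, Y2=0.

G4 stuck-at-0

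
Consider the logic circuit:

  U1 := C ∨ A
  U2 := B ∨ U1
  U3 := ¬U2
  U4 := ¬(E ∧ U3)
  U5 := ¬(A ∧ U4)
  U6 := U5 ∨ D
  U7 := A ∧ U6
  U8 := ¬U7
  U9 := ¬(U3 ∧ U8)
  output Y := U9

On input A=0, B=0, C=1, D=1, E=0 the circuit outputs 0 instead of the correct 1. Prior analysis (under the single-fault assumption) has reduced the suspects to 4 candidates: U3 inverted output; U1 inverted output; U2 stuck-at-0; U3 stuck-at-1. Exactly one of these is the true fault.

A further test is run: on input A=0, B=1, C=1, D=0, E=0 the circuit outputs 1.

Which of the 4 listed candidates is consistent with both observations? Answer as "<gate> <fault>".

U1 inverted output

Evaluate each candidate on input A=0, B=1, C=1, D=0, E=0:
  U3 inverted output: U1=1, U2=1, U3=1 [inverted output], U4=1, U5=1, U6=1, U7=0, U8=1, U9=0 → 0 — eliminated
  U1 inverted output: U1=0 [inverted output], U2=1, U3=0, U4=1, U5=1, U6=1, U7=0, U8=1, U9=1 → 1 — matches
  U2 stuck-at-0: U1=1, U2=0 [stuck-at-0], U3=1, U4=1, U5=1, U6=1, U7=0, U8=1, U9=0 → 0 — eliminated
  U3 stuck-at-1: U1=1, U2=1, U3=1 [stuck-at-1], U4=1, U5=1, U6=1, U7=0, U8=1, U9=0 → 0 — eliminated
Only U1 inverted output reproduces the observed 1.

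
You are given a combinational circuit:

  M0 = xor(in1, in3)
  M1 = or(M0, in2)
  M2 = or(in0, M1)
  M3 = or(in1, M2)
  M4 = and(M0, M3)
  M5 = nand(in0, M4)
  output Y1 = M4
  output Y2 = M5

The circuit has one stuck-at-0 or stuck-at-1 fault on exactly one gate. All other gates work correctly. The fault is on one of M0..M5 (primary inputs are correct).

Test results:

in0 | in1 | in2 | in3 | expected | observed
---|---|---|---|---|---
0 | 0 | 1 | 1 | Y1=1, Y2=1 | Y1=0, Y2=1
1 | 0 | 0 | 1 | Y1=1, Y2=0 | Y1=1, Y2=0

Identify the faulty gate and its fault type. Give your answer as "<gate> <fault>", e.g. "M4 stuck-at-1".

M1 stuck-at-0

Fault-free values for test 1 (in0=0, in1=0, in2=1, in3=1): M0=1, M1=1, M2=1, M3=1, M4=1, M5=1, giving Y1=1, Y2=1. Observed Y1=0, Y2=1.
Test 1: faults giving observed Y1=0, Y2=1 are {M0 stuck-at-0, M1 stuck-at-0, M2 stuck-at-0, M3 stuck-at-0, M4 stuck-at-0}.
Test 2 (in0=1, in1=0, in2=0, in3=1): fault-free M0=1, M1=1, M2=1, M3=1, M4=1, M5=0 → Y1=1, Y2=0; observed Y1=1, Y2=0. Eliminates M0 stuck-at-0, M2 stuck-at-0, M3 stuck-at-0, M4 stuck-at-0.
Only M1 stuck-at-0 is consistent with every test.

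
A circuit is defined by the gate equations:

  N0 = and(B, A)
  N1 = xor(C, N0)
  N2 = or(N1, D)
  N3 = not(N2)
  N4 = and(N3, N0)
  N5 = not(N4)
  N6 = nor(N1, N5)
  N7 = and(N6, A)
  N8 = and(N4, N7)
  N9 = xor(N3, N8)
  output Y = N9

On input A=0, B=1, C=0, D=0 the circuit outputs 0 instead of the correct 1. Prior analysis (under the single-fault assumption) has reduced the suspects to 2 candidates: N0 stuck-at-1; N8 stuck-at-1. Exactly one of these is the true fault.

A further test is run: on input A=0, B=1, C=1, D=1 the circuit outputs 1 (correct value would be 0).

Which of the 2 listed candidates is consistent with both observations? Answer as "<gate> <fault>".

N8 stuck-at-1

Evaluate each candidate on input A=0, B=1, C=1, D=1:
  N0 stuck-at-1: N0=1 [stuck-at-1], N1=0, N2=1, N3=0, N4=0, N5=1, N6=0, N7=0, N8=0, N9=0 → 0 — eliminated
  N8 stuck-at-1: N0=0, N1=1, N2=1, N3=0, N4=0, N5=1, N6=0, N7=0, N8=1 [stuck-at-1], N9=1 → 1 — matches
Only N8 stuck-at-1 reproduces the observed 1.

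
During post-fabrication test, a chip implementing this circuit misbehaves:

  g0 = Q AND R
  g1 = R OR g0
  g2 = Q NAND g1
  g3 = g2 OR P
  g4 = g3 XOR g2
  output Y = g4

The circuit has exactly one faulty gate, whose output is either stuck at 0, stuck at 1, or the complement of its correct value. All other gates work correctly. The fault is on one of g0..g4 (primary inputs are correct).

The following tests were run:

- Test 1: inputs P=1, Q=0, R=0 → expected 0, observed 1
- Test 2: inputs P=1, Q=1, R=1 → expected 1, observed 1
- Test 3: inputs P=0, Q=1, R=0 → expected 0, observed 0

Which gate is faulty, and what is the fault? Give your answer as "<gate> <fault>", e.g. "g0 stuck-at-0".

g2 stuck-at-0

Fault-free values for test 1 (P=1, Q=0, R=0): g0=0, g1=0, g2=1, g3=1, g4=0, giving Y=0. Observed 1.
Test 1: faults giving observed 1 are {g2 stuck-at-0, g2 inverted output, g3 stuck-at-0, g3 inverted output, g4 stuck-at-1, g4 inverted output}.
Test 2 (P=1, Q=1, R=1): fault-free g0=1, g1=1, g2=0, g3=1, g4=1 → 1; observed 1. Eliminates g2 inverted output, g3 stuck-at-0, g3 inverted output, g4 inverted output.
Test 3 (P=0, Q=1, R=0): fault-free g0=0, g1=0, g2=1, g3=1, g4=0 → 0; observed 0. Eliminates g4 stuck-at-1.
Only g2 stuck-at-0 is consistent with every test.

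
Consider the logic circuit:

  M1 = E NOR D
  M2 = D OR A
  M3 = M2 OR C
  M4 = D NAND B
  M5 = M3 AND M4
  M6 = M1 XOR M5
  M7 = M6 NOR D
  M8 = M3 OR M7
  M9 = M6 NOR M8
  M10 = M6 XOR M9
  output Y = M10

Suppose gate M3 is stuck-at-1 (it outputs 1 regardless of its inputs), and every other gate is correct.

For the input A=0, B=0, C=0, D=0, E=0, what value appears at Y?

0

Propagate with M3 forced: M1=1, M2=0, M3=1 [stuck-at-1], M4=1, M5=1, M6=0, M7=1, M8=1, M9=0, M10=0.
So Y = 0. (Without the fault it would be 1.)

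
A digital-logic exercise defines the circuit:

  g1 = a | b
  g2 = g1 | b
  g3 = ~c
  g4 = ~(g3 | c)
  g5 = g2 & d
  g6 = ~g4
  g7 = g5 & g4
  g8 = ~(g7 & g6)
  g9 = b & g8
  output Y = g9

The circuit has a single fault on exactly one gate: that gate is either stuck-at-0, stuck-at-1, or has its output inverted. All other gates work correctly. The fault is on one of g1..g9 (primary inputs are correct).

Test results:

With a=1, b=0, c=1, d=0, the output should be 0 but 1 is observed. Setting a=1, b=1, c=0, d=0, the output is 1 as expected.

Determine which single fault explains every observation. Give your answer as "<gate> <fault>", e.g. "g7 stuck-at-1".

Fault-free values for test 1 (a=1, b=0, c=1, d=0): g1=1, g2=1, g3=0, g4=0, g5=0, g6=1, g7=0, g8=1, g9=0, giving Y=0. Observed 1.
Test 1: faults giving observed 1 are {g9 stuck-at-1, g9 inverted output}.
Test 2 (a=1, b=1, c=0, d=0): fault-free g1=1, g2=1, g3=1, g4=0, g5=0, g6=1, g7=0, g8=1, g9=1 → 1; observed 1. Eliminates g9 inverted output.
Only g9 stuck-at-1 is consistent with every test.

g9 stuck-at-1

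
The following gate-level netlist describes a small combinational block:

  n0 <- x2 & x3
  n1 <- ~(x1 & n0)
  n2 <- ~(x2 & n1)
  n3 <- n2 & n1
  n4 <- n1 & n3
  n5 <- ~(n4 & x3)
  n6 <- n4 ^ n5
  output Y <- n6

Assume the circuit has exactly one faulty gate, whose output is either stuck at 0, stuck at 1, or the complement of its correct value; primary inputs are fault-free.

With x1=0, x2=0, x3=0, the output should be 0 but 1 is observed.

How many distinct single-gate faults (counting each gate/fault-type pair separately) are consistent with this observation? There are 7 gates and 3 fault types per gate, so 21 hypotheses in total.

12

Fault-free: n0=0, n1=1, n2=1, n3=1, n4=1, n5=1, n6=0 → 0. Observed 1.
  n0: none of the 3 fault types match ✗
  n1: stuck-at-0, inverted output ✓; others ✗
  n2: stuck-at-0, inverted output ✓; others ✗
  n3: stuck-at-0, inverted output ✓; others ✗
  n4: stuck-at-0, inverted output ✓; others ✗
  n5: stuck-at-0, inverted output ✓; others ✗
  n6: stuck-at-1, inverted output ✓; others ✗
Consistent faults: {n1 stuck-at-0, n1 inverted output, n2 stuck-at-0, n2 inverted output, n3 stuck-at-0, n3 inverted output, n4 stuck-at-0, n4 inverted output, n5 stuck-at-0, n5 inverted output, n6 stuck-at-1, n6 inverted output} — 12 in all.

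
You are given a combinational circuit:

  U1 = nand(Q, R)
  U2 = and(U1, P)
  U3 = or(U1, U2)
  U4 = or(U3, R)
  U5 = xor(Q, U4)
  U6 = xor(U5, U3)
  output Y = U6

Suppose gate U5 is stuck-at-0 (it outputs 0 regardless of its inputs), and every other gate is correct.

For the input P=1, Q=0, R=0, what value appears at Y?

Propagate with U5 forced: U1=1, U2=1, U3=1, U4=1, U5=0 [stuck-at-0], U6=1.
So Y = 1. (Without the fault it would be 0.)

1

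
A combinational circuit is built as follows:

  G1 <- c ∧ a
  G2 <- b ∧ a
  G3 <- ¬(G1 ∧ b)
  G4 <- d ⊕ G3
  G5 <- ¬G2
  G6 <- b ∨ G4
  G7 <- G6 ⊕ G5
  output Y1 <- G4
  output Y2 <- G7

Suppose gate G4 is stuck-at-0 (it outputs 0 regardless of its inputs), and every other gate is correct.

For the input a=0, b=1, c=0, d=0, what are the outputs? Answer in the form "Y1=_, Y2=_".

Y1=0, Y2=0

Propagate with G4 forced: G1=0, G2=0, G3=1, G4=0 [stuck-at-0], G5=1, G6=1, G7=0.
So the outputs are Y1=0, Y2=0. (Without the fault they would be Y1=1, Y2=0.)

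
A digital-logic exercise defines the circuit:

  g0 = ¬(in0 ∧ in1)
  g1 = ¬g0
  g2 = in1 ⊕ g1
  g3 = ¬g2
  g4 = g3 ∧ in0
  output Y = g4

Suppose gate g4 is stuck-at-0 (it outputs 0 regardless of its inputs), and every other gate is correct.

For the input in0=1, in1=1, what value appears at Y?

Propagate with g4 forced: g0=0, g1=1, g2=0, g3=1, g4=0 [stuck-at-0].
So Y = 0. (Without the fault it would be 1.)

0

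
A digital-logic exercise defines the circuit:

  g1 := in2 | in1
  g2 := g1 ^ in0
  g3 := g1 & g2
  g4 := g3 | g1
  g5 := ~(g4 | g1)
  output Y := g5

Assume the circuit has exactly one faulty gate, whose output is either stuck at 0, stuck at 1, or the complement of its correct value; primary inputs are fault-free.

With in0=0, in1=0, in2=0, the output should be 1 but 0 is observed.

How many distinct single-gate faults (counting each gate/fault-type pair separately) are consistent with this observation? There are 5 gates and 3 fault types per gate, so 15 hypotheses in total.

8

Fault-free: g1=0, g2=0, g3=0, g4=0, g5=1 → 1. Observed 0.
  g1: stuck-at-1, inverted output ✓; others ✗
  g2: none of the 3 fault types match ✗
  g3: stuck-at-1, inverted output ✓; others ✗
  g4: stuck-at-1, inverted output ✓; others ✗
  g5: stuck-at-0, inverted output ✓; others ✗
Consistent faults: {g1 stuck-at-1, g1 inverted output, g3 stuck-at-1, g3 inverted output, g4 stuck-at-1, g4 inverted output, g5 stuck-at-0, g5 inverted output} — 8 in all.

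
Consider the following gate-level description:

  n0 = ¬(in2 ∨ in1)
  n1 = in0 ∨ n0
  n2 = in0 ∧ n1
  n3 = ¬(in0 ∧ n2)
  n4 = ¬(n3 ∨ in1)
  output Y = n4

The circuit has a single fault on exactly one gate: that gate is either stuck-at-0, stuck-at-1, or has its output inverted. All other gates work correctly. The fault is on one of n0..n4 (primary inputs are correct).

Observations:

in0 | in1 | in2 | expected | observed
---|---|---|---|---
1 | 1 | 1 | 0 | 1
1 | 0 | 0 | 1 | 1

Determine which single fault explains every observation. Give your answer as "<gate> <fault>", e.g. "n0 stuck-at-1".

Fault-free values for test 1 (in0=1, in1=1, in2=1): n0=0, n1=1, n2=1, n3=0, n4=0, giving Y=0. Observed 1.
Test 1: faults giving observed 1 are {n4 stuck-at-1, n4 inverted output}.
Test 2 (in0=1, in1=0, in2=0): fault-free n0=1, n1=1, n2=1, n3=0, n4=1 → 1; observed 1. Eliminates n4 inverted output.
Only n4 stuck-at-1 is consistent with every test.

n4 stuck-at-1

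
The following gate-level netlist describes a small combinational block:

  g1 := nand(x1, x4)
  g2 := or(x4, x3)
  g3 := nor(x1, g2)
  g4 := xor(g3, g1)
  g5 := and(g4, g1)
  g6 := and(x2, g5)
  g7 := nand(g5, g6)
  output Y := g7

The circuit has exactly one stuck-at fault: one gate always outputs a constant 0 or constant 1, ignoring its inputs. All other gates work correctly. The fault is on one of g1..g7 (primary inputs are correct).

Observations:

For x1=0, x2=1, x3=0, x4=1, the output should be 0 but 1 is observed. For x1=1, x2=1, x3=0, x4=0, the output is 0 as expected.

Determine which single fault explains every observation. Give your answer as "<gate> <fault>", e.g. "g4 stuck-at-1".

g2 stuck-at-0

Fault-free values for test 1 (x1=0, x2=1, x3=0, x4=1): g1=1, g2=1, g3=0, g4=1, g5=1, g6=1, g7=0, giving Y=0. Observed 1.
Test 1: faults giving observed 1 are {g1 stuck-at-0, g2 stuck-at-0, g3 stuck-at-1, g4 stuck-at-0, g5 stuck-at-0, g6 stuck-at-0, g7 stuck-at-1}.
Test 2 (x1=1, x2=1, x3=0, x4=0): fault-free g1=1, g2=0, g3=0, g4=1, g5=1, g6=1, g7=0 → 0; observed 0. Eliminates g1 stuck-at-0, g3 stuck-at-1, g4 stuck-at-0, g5 stuck-at-0, g6 stuck-at-0, g7 stuck-at-1.
Only g2 stuck-at-0 is consistent with every test.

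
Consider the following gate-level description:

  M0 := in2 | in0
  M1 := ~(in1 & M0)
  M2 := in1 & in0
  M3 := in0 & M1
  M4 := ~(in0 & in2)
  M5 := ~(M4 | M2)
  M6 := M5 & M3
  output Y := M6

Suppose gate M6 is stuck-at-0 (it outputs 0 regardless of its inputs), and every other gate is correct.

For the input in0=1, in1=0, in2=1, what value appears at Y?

0

Propagate with M6 forced: M0=1, M1=1, M2=0, M3=1, M4=0, M5=1, M6=0 [stuck-at-0].
So Y = 0. (Without the fault it would be 1.)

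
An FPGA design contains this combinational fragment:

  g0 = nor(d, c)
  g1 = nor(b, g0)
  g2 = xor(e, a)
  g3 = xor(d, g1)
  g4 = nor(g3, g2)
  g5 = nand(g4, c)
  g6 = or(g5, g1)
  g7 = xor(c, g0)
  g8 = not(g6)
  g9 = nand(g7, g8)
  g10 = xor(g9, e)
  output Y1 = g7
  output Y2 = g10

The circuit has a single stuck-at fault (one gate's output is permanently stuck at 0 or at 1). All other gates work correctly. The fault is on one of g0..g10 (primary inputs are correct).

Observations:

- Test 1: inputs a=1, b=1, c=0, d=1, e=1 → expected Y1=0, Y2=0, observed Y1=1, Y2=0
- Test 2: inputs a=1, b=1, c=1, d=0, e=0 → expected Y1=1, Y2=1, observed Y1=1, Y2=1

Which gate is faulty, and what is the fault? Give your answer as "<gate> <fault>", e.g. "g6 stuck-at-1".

Fault-free values for test 1 (a=1, b=1, c=0, d=1, e=1): g0=0, g1=0, g2=0, g3=1, g4=0, g5=1, g6=1, g7=0, g8=0, g9=1, g10=0, giving Y1=0, Y2=0. Observed Y1=1, Y2=0.
Test 1: faults giving observed Y1=1, Y2=0 are {g0 stuck-at-1, g7 stuck-at-1}.
Test 2 (a=1, b=1, c=1, d=0, e=0): fault-free g0=0, g1=0, g2=1, g3=0, g4=0, g5=1, g6=1, g7=1, g8=0, g9=1, g10=1 → Y1=1, Y2=1; observed Y1=1, Y2=1. Eliminates g0 stuck-at-1.
Only g7 stuck-at-1 is consistent with every test.

g7 stuck-at-1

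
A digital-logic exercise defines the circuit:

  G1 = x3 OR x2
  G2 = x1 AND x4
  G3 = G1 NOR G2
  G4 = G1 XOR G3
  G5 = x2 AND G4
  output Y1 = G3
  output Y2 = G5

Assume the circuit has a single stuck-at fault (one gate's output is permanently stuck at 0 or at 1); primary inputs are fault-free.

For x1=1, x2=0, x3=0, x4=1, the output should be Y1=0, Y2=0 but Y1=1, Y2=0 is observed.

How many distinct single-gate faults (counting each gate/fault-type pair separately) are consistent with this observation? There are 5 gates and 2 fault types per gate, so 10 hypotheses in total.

2

Fault-free: G1=0, G2=1, G3=0, G4=0, G5=0 → Y1=0, Y2=0. Observed Y1=1, Y2=0.
  G1 stuck-at-0: output Y1=0, Y2=0 ✗
  G1 stuck-at-1: output Y1=0, Y2=0 ✗
  G2 stuck-at-0: output Y1=1, Y2=0 ✓
  G2 stuck-at-1: output Y1=0, Y2=0 ✗
  G3 stuck-at-0: output Y1=0, Y2=0 ✗
  G3 stuck-at-1: output Y1=1, Y2=0 ✓
  G4 stuck-at-0: output Y1=0, Y2=0 ✗
  G4 stuck-at-1: output Y1=0, Y2=0 ✗
  G5 stuck-at-0: output Y1=0, Y2=0 ✗
  G5 stuck-at-1: output Y1=0, Y2=1 ✗
Consistent faults: {G2 stuck-at-0, G3 stuck-at-1} — 2 in all.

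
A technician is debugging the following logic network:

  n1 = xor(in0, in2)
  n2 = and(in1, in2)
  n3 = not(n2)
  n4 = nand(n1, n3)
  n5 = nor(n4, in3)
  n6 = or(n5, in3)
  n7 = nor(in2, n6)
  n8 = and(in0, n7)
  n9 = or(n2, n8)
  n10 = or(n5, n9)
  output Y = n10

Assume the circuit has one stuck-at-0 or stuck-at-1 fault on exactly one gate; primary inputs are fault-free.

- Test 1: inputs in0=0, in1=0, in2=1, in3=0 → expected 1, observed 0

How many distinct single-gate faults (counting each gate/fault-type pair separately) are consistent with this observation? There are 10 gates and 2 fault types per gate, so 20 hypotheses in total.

Fault-free: n1=1, n2=0, n3=1, n4=0, n5=1, n6=1, n7=0, n8=0, n9=0, n10=1 → 1. Observed 0.
  n1: stuck-at-0 ✓; others ✗
  n2: none of the 2 fault types match ✗
  n3: stuck-at-0 ✓; others ✗
  n4: stuck-at-1 ✓; others ✗
  n5: stuck-at-0 ✓; others ✗
  n6: none of the 2 fault types match ✗
  n7: none of the 2 fault types match ✗
  n8: none of the 2 fault types match ✗
  n9: none of the 2 fault types match ✗
  n10: stuck-at-0 ✓; others ✗
Consistent faults: {n1 stuck-at-0, n3 stuck-at-0, n4 stuck-at-1, n5 stuck-at-0, n10 stuck-at-0} — 5 in all.

5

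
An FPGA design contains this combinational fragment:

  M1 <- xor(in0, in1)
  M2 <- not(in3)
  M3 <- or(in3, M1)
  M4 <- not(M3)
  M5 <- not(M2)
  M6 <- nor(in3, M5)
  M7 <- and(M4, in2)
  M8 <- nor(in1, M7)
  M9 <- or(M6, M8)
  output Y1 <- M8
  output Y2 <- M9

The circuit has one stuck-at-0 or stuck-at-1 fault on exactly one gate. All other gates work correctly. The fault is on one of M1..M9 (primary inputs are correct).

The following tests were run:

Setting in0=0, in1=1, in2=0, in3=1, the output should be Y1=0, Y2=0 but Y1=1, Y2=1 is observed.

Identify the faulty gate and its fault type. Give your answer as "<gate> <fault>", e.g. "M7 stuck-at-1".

Fault-free values for test 1 (in0=0, in1=1, in2=0, in3=1): M1=1, M2=0, M3=1, M4=0, M5=1, M6=0, M7=0, M8=0, M9=0, giving Y1=0, Y2=0. Observed Y1=1, Y2=1.
Test 1: faults giving observed Y1=1, Y2=1 are {M8 stuck-at-1}.
Only M8 stuck-at-1 is consistent with every test.

M8 stuck-at-1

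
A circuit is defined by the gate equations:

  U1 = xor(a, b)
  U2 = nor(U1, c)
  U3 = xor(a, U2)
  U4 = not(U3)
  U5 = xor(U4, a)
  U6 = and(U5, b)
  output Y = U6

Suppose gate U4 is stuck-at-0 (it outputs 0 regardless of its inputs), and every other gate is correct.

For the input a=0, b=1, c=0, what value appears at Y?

0

Propagate with U4 forced: U1=1, U2=0, U3=0, U4=0 [stuck-at-0], U5=0, U6=0.
So Y = 0. (Without the fault it would be 1.)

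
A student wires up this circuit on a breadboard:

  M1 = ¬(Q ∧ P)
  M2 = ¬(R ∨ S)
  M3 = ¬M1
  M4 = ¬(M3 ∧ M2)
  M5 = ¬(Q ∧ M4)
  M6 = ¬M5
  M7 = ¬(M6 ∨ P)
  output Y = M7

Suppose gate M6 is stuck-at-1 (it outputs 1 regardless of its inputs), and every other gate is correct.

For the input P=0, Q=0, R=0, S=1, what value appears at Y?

0

Propagate with M6 forced: M1=1, M2=0, M3=0, M4=1, M5=1, M6=1 [stuck-at-1], M7=0.
So Y = 0. (Without the fault it would be 1.)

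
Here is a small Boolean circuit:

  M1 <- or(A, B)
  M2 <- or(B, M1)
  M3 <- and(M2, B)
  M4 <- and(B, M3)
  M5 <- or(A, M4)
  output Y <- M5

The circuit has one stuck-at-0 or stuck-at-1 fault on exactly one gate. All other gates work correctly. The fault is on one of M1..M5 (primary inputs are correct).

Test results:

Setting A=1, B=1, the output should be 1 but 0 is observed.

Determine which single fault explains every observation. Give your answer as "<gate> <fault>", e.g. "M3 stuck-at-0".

Fault-free values for test 1 (A=1, B=1): M1=1, M2=1, M3=1, M4=1, M5=1, giving Y=1. Observed 0.
Test 1: faults giving observed 0 are {M5 stuck-at-0}.
Only M5 stuck-at-0 is consistent with every test.

M5 stuck-at-0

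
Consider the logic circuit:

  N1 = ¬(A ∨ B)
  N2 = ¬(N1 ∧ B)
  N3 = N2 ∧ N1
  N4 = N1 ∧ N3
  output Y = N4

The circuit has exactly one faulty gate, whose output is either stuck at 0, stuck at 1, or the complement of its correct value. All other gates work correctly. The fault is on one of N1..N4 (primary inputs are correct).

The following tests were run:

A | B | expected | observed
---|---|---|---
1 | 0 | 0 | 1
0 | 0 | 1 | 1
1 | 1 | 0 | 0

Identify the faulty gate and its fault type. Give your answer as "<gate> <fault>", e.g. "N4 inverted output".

Fault-free values for test 1 (A=1, B=0): N1=0, N2=1, N3=0, N4=0, giving Y=0. Observed 1.
Test 1: faults giving observed 1 are {N1 stuck-at-1, N1 inverted output, N4 stuck-at-1, N4 inverted output}.
Test 2 (A=0, B=0): fault-free N1=1, N2=1, N3=1, N4=1 → 1; observed 1. Eliminates N1 inverted output, N4 inverted output.
Test 3 (A=1, B=1): fault-free N1=0, N2=1, N3=0, N4=0 → 0; observed 0. Eliminates N4 stuck-at-1.
Only N1 stuck-at-1 is consistent with every test.

N1 stuck-at-1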